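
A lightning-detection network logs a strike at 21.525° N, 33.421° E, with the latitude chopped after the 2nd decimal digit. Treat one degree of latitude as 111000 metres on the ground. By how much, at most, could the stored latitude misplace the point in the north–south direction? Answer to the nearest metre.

1110 metres

Truncating at 2 decimal places can drop up to a full unit in the last place, so the latitude may be off by as much as 0.01°.
Along the meridian that is 0.01° × 111000 m/° = 1110 m.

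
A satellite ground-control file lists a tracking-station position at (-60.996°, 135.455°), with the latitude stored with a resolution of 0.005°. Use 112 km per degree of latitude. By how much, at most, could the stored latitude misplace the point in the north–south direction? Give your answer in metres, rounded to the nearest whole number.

With a 0.005° grid the true value lies within half a step, ±0.005°/2 = ±0.0025°, of the stored one.
North–south distance: 0.0025° × 112000 m/° = 280 m.

280 metres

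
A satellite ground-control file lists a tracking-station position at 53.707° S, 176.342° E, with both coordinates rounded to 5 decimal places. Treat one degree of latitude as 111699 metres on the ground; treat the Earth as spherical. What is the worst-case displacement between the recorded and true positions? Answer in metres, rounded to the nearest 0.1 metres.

0.6 metres

Rounding to 5 decimal places leaves each coordinate within ±5e-06° of the true value.
N–S: 5e-06° × 111699 m/° = 0.558495 m.
East–west component at 53.707°: 5e-06° × 111699 × cos 53.707° ≈ 5e-06 × 66116.3 ≈ 0.330581 m.
Combining orthogonally: (0.558495² + 0.330581²)^½ ≈ 0.649 m.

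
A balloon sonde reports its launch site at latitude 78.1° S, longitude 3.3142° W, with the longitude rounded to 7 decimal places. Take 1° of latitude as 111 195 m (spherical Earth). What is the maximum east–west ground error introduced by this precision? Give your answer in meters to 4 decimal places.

Rounding to 7 decimal places leaves the longitude within ±5e-08° of the true value.
At latitude 78.1° a degree of longitude spans 111195 m × cos 78.1° = 111195 × 0.2062 ≈ 22928.9 m.
So at most 5e-08° × 22928.9 ≈ 0.00114644 m east–west.

0.0011 meters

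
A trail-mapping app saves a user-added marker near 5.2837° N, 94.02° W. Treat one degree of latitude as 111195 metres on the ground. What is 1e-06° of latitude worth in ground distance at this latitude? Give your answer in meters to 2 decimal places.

Along a meridian 1e-06° is 1e-06 × 111195 = 0.111195 m.

0.11 meters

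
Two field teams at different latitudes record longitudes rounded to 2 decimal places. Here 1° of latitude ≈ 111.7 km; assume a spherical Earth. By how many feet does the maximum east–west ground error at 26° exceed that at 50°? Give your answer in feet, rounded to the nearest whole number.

Rounding to 2 decimal places leaves the longitude within ±0.005° of the true value.
At 26°: 0.005° × 111700 × cos 26° = 0.005 × 111700 × 0.8988 ≈ 501.98 m.
At 50°: 0.005° × 111700 × cos 50° = 0.005 × 111700 × 0.6428 ≈ 359 m.
So the lower-latitude error exceeds the higher by 501.98 − 359 = 142.98 m.
In feet: 142.98 m ÷ 0.3048 ≈ 469.09 ft.

469 feet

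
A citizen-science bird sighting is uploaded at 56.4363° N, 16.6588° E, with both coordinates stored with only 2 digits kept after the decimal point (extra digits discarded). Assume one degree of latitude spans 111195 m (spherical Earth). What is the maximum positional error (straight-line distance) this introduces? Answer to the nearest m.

Truncating at 2 decimal places can drop up to a full unit in the last place, so each coordinate may be off by as much as 0.01°.
North–south component: 0.01° × 111195 = 1111.95 m.
E–W at 56.4363°: 0.01° × 111195 × cos 56.4363° = 0.01 × 111195 × 0.5529 ≈ 614.757 m.
Worst case both components are at the extreme and orthogonal: √(1111.95² + 614.757²) ≈ 1270.57 m.

1271 m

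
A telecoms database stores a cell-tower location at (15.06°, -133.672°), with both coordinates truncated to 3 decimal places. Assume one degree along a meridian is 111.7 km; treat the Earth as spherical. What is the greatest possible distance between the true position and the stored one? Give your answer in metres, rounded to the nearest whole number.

Truncating at 3 decimal places can drop up to a full unit in the last place, so each coordinate may be off by as much as 0.001°.
Latitude error → 0.001 × 111700 = 111.7 m along the meridian.
East–west component at 15.06°: 0.001° × 111700 × cos 15.06° ≈ 0.001 × 107864 ≈ 107.864 m.
Combining orthogonally: (111.7² + 107.864²)^½ ≈ 155.279 m.

155 metres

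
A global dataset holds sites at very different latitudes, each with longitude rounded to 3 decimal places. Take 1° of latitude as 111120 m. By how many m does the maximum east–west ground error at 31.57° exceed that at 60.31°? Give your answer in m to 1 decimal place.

Rounding to 3 decimal places leaves the longitude within ±0.0005° of the true value.
Error at 31.57° = 0.0005° × 111120 × cos 31.57° ≈ 55.56 × 0.8520 = 47.337 m.
At 60.31°: 0.0005° × 111120 × cos 60.31° = 0.0005 × 111120 × 0.4953 ≈ 27.519 m.
So the lower-latitude error exceeds the higher by 47.337 − 27.519 = 19.818 m.

19.8 m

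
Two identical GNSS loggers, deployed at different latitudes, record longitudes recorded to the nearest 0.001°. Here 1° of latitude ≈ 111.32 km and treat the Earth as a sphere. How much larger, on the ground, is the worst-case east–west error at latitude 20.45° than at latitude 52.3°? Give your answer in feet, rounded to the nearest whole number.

59 feet

Rounding to 3 decimal places leaves the longitude within ±0.0005° of the true value.
At 20.45°: 0.0005° × 111320 × cos 20.45° = 0.0005 × 111320 × 0.9370 ≈ 52.152 m.
Error at 52.3° = 0.0005° × 111320 × cos 52.3° ≈ 55.66 × 0.6115 = 34.038 m.
So the lower-latitude error exceeds the higher by 52.152 − 34.038 = 18.115 m.
Converting: 18.1146 m × 3.2808 ft/m ≈ 59.431 ft.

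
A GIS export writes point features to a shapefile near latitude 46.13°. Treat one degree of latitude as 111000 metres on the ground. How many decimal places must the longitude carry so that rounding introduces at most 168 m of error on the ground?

At 46.13° one degree of longitude covers 111000 × cos 46.13° ≈ 111000 × 0.6930 ≈ 76925.7 m.
With N decimal places the half-ulp bound is 0.5·10⁻ᴺ°, or 0.5·10⁻ᴺ × 76925.7 m on the ground.
Setting 38462.9 × 10⁻ᴺ ≤ 168 gives 10ᴺ ≥ 228.9, i.e. N ≥ 2.36.
At 2 places the error can reach 385 m, but 3 places keeps it to 38.5 m.

3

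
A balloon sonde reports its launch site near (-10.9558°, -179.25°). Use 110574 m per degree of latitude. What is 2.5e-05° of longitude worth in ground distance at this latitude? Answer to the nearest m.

At 10.9558° a degree of longitude is 110574 × cos 10.9558° ≈ 108559 m, so 2.5e-05° corresponds to 2.71397 m.

3 m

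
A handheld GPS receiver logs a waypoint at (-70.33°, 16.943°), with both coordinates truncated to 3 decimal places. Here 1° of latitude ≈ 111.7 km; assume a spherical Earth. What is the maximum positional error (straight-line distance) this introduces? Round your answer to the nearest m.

Truncating at 3 decimal places can drop up to a full unit in the last place, so each coordinate may be off by as much as 0.001°.
North–south component: 0.001° × 111700 = 111.7 m.
East–west component at 70.33°: 0.001° × 111700 × cos 70.33° ≈ 0.001 × 37598.5 ≈ 37.5985 m.
Worst case both components are at the extreme and orthogonal: √(111.7² + 37.5985²) ≈ 117.858 m.

118 m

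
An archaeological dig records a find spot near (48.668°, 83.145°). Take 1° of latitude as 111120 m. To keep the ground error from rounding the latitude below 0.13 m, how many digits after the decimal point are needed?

6 decimal places

One degree of latitude covers 111120 m.
With N decimal places the half-ulp bound is 0.5·10⁻ᴺ°, or 0.5·10⁻ᴺ × 111120 m on the ground.
Need 0.5 × 111120 × 10⁻ᴺ ≤ 0.13 → 10⁻ᴺ ≤ 2.340e-06, so N ≥ 5.63.
So 6 decimal places suffice (0.0556 m); 5 would allow up to 0.556 m.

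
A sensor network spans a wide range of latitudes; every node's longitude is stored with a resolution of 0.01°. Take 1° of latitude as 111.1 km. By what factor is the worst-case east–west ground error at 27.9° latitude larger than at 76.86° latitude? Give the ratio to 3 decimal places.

With a 0.01° grid the true value lies within half a step, ±0.01°/2 = ±0.005°, of the stored one.
Error at 27.9° = 0.005° × 111100 × cos 27.9° ≈ 555.5 × 0.8838 = 490.93 m.
Error at 76.86° = 0.005° × 111100 × cos 76.86° ≈ 555.5 × 0.2273 = 126.28 m.
Ratio: 490.93 / 126.28 = cos 27.9° / cos 76.86° ≈ 3.8876.

3.888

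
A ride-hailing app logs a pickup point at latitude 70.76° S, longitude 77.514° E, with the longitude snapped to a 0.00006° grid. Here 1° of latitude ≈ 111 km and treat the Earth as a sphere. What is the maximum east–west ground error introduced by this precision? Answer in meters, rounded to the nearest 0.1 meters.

With a 0.00006° grid the true value lies within half a step, ±0.00006°/2 = ±3e-05°, of the stored one.
At latitude 70.76° a degree of longitude spans 111000 m × cos 70.76° = 111000 × 0.3295 ≈ 36577.4 m.
So at most 3e-05° × 36577.4 ≈ 1.09732 m east–west.

1.1 meters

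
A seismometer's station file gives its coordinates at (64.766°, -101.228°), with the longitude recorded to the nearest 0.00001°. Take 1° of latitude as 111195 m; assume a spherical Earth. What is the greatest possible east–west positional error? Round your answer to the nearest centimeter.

24 centimeters

Rounding to 5 decimal places leaves the longitude within ±5e-06° of the true value.
One degree of longitude at 64.766° is 111195 × cos 64.766° ≈ 111195 × 0.4263 = 47404.2 m.
So at most 5e-06° × 47404.2 ≈ 0.237021 m east–west.
That is 0.237021 m = 23.702 cm.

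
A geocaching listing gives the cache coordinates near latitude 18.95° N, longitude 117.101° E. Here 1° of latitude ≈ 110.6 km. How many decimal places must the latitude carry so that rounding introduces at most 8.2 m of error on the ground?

4 decimal places

One degree of latitude covers 110600 m.
Rounding to N decimal places gives at most 0.5 × 10⁻ᴺ degrees of error, i.e. 0.5 × 10⁻ᴺ × 110600 m.
Setting 55300 × 10⁻ᴺ ≤ 8.2 gives 10ᴺ ≥ 6744, i.e. N ≥ 3.83.
At 3 places the error can reach 55.3 m, but 4 places keeps it to 5.53 m.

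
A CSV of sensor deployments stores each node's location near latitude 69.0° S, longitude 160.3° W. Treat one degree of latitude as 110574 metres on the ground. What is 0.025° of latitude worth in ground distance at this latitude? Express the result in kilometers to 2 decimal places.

2.76 kilometers

Along a meridian 0.025° is 0.025 × 110574 = 2764.35 m.
That is 2764.35 m = 2.7644 km.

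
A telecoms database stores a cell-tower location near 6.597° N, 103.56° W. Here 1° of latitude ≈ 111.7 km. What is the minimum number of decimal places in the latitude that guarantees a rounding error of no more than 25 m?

4 decimal places

One degree of latitude covers 111700 m.
With N decimal places the half-ulp bound is 0.5·10⁻ᴺ°, or 0.5·10⁻ᴺ × 111700 m on the ground.
Setting 55850 × 10⁻ᴺ ≤ 25 gives 10ᴺ ≥ 2234, i.e. N ≥ 3.35.
At 3 places the error can reach 55.9 m, but 4 places keeps it to 5.58 m.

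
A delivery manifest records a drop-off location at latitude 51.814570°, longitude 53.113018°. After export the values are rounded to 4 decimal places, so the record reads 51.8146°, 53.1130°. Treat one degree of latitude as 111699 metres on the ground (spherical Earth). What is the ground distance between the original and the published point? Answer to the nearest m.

4 m

The latitude changed by -0.000030° and the longitude by +0.000018°.
N–S: -0.000030° × 111699 m/° = -3.35097 m.
East–west at this latitude: 0.000018° × 111699 × cos 51.8146° ≈ 0.000018 × 69053.2 = 1.24296 m.
Distance: √(3.35097² + 1.24296²) ≈ 3.57407 m.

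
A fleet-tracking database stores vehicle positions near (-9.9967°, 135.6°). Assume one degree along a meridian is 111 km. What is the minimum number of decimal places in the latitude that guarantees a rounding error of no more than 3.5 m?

5

One degree of latitude covers 111000 m.
N decimal places → at most half a unit in the last place, 0.5 × 10⁻ᴺ° = 111000/2 × 10⁻ᴺ m.
Setting 55500 × 10⁻ᴺ ≤ 3.5 gives 10ᴺ ≥ 1.586e+04, i.e. N ≥ 4.20.
At 4 places the error can reach 5.55 m, but 5 places keeps it to 0.555 m.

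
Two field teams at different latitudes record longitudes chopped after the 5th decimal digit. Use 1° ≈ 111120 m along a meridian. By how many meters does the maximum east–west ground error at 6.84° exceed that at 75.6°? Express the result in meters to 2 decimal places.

Truncating at 5 decimal places can drop up to a full unit in the last place, so the longitude may be off by as much as 1e-05°.
Error at 6.84° = 1e-05° × 111120 × cos 6.84° ≈ 1.1112 × 0.9929 = 1.1033 m.
At 75.6°: 1e-05° × 111120 × cos 75.6° = 1e-05 × 111120 × 0.2487 ≈ 0.27634 m.
Difference: 1.1033 − 0.27634 = 0.82695 m.

0.83 meters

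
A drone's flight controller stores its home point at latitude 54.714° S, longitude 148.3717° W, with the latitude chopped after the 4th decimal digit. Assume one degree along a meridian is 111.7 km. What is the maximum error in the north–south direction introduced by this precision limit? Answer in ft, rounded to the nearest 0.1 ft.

36.6 ft

Truncating at 4 decimal places can drop up to a full unit in the last place, so the latitude may be off by as much as 0.0001°.
Along the meridian that is 0.0001° × 111700 m/° = 11.17 m.
In feet: 11.17 m ÷ 0.3048 ≈ 36.647 ft.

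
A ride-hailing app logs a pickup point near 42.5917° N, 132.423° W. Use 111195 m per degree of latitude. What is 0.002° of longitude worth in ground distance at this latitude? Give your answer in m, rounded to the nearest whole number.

One degree of longitude here spans 111195 × cos 42.5917° = 111195 × 0.7362 ≈ 81861.2 m; 0.002° of that is 163.722 m.

164 m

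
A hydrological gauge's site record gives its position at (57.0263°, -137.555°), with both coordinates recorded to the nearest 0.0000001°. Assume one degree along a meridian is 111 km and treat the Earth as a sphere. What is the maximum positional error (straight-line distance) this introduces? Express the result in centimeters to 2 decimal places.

Rounding to 7 decimal places leaves each coordinate within ±5e-08° of the true value.
Latitude error → 5e-08 × 111000 = 0.00555 m along the meridian.
East–west component at 57.0263°: 5e-08° × 111000 × cos 57.0263° ≈ 5e-08 × 60412.2 ≈ 0.00302061 m.
Combining orthogonally: (0.00555² + 0.00302061²)^½ ≈ 0.00631875 m.
That is 0.00631875 m = 0.63187 cm.

0.63 centimeters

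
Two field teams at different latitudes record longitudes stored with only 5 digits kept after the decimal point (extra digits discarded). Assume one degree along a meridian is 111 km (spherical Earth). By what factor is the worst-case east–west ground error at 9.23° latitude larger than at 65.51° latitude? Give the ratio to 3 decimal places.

Truncating at 5 decimal places can drop up to a full unit in the last place, so the longitude may be off by as much as 1e-05°.
Error at 9.23° = 1e-05° × 111000 × cos 9.23° ≈ 1.11 × 0.9871 = 1.0956 m.
At 65.51°: 1e-05° × 111000 × cos 65.51° = 1e-05 × 111000 × 0.4145 ≈ 0.46013 m.
Ratio: 1.0956 / 0.46013 = cos 9.23° / cos 65.51° ≈ 2.3811.

2.381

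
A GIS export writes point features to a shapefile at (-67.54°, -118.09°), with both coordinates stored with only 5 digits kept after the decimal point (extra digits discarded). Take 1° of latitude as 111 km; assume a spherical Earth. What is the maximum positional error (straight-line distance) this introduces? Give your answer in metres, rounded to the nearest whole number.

1 metres

Truncating at 5 decimal places can drop up to a full unit in the last place, so each coordinate may be off by as much as 1e-05°.
N–S: 1e-05° × 111000 m/° = 1.11 m.
East–west component at 67.54°: 1e-05° × 111000 × cos 67.54° ≈ 1e-05 × 42406.3 ≈ 0.424063 m.
Combining orthogonally: (1.11² + 0.424063²)^½ ≈ 1.18825 m.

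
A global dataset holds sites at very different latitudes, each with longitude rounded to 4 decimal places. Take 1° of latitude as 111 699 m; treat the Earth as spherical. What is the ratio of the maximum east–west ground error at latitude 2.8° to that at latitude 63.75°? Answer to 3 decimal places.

Rounding to 4 decimal places leaves the longitude within ±5e-05° of the true value.
At 2.8°: 5e-05° × 111699 × cos 2.8° = 5e-05 × 111699 × 0.9988 ≈ 5.5783 m.
At 63.75°: 5e-05° × 111699 × cos 63.75° = 5e-05 × 111699 × 0.4423 ≈ 2.4702 m.
Ratio: 5.5783 / 2.4702 = cos 2.8° / cos 63.75° ≈ 2.2583.

2.258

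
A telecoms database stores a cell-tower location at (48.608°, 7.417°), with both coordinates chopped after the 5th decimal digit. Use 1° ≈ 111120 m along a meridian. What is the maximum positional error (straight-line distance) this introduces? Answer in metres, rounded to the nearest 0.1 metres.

Truncating at 5 decimal places can drop up to a full unit in the last place, so each coordinate may be off by as much as 1e-05°.
N–S: 1e-05° × 111120 m/° = 1.1112 m.
E–W at 48.608°: 1e-05° × 111120 × cos 48.608° = 1e-05 × 111120 × 0.6612 ≈ 0.734733 m.
The two errors are perpendicular, so the maximum displacement is √(1.1112² + 0.734733²) ≈ 1.33214 m.

1.3 metres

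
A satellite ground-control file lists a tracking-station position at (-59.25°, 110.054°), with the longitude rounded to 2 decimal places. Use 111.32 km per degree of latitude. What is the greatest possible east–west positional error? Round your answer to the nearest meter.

285 meters

Rounding to 2 decimal places leaves the longitude within ±0.005° of the true value.
One degree of longitude at 59.25° is 111320 × cos 59.25° ≈ 111320 × 0.5113 = 56917.1 m.
East–west error: 0.005° × 56917.1 m/° ≈ 284.586 m.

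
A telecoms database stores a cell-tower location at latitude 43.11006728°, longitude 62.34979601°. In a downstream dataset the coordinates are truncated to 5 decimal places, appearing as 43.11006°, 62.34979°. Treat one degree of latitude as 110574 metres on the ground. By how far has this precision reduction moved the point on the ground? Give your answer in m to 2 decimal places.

0.94 m

Δlat = 43.11006728 − 43.11006 = +0.00000728°; Δlon = 62.34979601 − 62.34979 = +0.00000601°.
North–south shift: 0.00000728 × 110574 = 0.804979 m.
E–W at 43.1101°: 0.00000601° × 110574 × cos 43.1101° = 0.00000601 × 110574 × 0.7300 ≈ 0.485149 m.
Combined displacement = (0.804979² + 0.485149²)^½ ≈ 0.939873 m.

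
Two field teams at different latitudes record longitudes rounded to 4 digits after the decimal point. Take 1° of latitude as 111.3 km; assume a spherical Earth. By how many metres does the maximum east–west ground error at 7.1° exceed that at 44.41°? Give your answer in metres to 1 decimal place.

1.5 metres

Rounding to 4 decimal places leaves the longitude within ±5e-05° of the true value.
At 7.1°: 5e-05° × 111300 × cos 7.1° = 5e-05 × 111300 × 0.9923 ≈ 5.5223 m.
At 44.41°: 5e-05° × 111300 × cos 44.41° = 5e-05 × 111300 × 0.7144 ≈ 3.9754 m.
Difference: 5.5223 − 3.9754 = 1.547 m.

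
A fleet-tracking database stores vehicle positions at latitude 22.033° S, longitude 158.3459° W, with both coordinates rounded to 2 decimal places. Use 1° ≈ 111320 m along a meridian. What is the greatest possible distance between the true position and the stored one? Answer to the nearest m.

759 m

Rounding to 2 decimal places leaves each coordinate within ±0.005° of the true value.
North–south component: 0.005° × 111320 = 556.6 m.
Longitude error → 0.005 × 111320 × cos 22.033° = 0.005 × 111320 × 0.9270 ≈ 515.95 m.
The two errors are perpendicular, so the maximum displacement is √(556.6² + 515.95²) ≈ 758.952 m.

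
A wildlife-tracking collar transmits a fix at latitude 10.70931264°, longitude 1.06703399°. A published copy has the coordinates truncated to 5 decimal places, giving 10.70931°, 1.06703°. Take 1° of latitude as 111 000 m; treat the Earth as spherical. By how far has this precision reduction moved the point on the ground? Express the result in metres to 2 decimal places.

Δlat = 10.70931264 − 10.70931 = +0.00000264°; Δlon = 1.06703399 − 1.06703 = +0.00000399°.
North–south shift: 0.00000264 × 111000 = 0.29304 m.
E–W at 10.7093°: 0.00000399° × 111000 × cos 10.7093° = 0.00000399 × 111000 × 0.9826 ≈ 0.435176 m.
Combined displacement = (0.29304² + 0.435176²)^½ ≈ 0.524643 m.

0.52 metres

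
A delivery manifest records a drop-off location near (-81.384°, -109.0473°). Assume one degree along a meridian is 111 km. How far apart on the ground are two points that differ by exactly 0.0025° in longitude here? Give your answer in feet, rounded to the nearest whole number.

136 feet

One degree of longitude here spans 111000 × cos 81.384° = 111000 × 0.1498 ≈ 16629.1 m; 0.0025° of that is 41.5727 m.
Converting: 41.5727 m × 3.2808 ft/m ≈ 136.39 ft.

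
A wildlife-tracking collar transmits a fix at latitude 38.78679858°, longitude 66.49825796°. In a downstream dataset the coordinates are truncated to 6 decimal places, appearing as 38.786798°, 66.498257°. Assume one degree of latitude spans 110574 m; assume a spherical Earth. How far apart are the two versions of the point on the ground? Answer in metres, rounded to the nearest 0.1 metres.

0.1 metres

The latitude changed by +0.00000058° and the longitude by +0.00000096°.
North–south shift: 0.00000058 × 110574 = 0.0641329 m.
E–W at 38.7868°: 0.00000096° × 110574 × cos 38.7868° = 0.00000096 × 110574 × 0.7795 ≈ 0.0827429 m.
Hypotenuse of the two orthogonal shifts: √(0.0641329² + 0.0827429²) = 0.104687 m.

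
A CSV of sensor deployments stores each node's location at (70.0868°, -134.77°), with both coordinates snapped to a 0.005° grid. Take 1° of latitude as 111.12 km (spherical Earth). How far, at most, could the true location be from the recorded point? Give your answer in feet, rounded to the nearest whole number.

With a 0.005° grid the true value lies within half a step, ±0.005°/2 = ±0.0025°, of the stored one.
Latitude error → 0.0025 × 111120 = 277.8 m along the meridian.
East–west component at 70.0868°: 0.0025° × 111120 × cos 70.0868° ≈ 0.0025 × 37847 ≈ 94.6176 m.
The two errors are perpendicular, so the maximum displacement is √(277.8² + 94.6176²) ≈ 293.471 m.
In feet: 293.471 m ÷ 0.3048 ≈ 962.83 ft.

963 feet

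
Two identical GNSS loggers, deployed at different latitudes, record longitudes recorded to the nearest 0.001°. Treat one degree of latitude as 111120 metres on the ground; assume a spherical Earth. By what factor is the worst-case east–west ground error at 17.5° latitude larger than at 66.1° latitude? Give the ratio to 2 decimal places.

2.35

Rounding to 3 decimal places leaves the longitude within ±0.0005° of the true value.
Error at 17.5° = 0.0005° × 111120 × cos 17.5° ≈ 55.56 × 0.9537 = 52.989 m.
Error at 66.1° = 0.0005° × 111120 × cos 66.1° ≈ 55.56 × 0.4051 = 22.51 m.
Ratio: 52.989 / 22.51 = cos 17.5° / cos 66.1° ≈ 2.3540.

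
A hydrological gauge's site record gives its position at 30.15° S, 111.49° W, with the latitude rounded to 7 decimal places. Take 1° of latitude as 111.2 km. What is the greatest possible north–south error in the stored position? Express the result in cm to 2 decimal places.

Rounding to 7 decimal places leaves the latitude within ±5e-08° of the true value.
North–south distance: 5e-08° × 111200 m/° = 0.00556 m.
That is 0.00556 m = 0.556 cm.

0.56 cm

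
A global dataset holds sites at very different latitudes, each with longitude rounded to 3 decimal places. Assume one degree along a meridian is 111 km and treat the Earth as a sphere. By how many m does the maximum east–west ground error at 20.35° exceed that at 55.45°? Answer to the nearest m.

21 m

Rounding to 3 decimal places leaves the longitude within ±0.0005° of the true value.
Error at 20.35° = 0.0005° × 111000 × cos 20.35° ≈ 55.5 × 0.9376 = 52.036 m.
At 55.45°: 0.0005° × 111000 × cos 55.45° = 0.0005 × 111000 × 0.5671 ≈ 31.475 m.
Difference: 52.036 − 31.475 = 20.561 m.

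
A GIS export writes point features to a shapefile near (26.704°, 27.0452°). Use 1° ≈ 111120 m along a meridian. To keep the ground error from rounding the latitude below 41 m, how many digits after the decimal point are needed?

4 decimal places

One degree of latitude covers 111120 m.
With N decimal places the half-ulp bound is 0.5·10⁻ᴺ°, or 0.5·10⁻ᴺ × 111120 m on the ground.
Need 0.5 × 111120 × 10⁻ᴺ ≤ 41 → 10⁻ᴺ ≤ 7.379e-04, so N ≥ 3.13.
At 3 places the error can reach 55.6 m, but 4 places keeps it to 5.56 m.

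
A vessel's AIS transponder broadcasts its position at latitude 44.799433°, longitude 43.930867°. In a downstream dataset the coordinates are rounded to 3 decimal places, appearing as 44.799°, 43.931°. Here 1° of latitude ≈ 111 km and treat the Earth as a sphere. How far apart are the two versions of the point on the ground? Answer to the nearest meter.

49 meters

The latitude changed by +0.000433° and the longitude by -0.000133°.
N–S: 0.000433° × 111000 m/° = 48.063 m.
East–west at this latitude: -0.000133° × 111000 × cos 44.799° ≈ -0.000133 × 78763.7 = -10.4756 m.
Hypotenuse of the two orthogonal shifts: √(48.063² + 10.4756²) = 49.1914 m.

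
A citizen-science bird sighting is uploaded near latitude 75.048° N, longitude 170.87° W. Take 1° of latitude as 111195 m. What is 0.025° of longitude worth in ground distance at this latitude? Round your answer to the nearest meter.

One degree of longitude here spans 111195 × cos 75.048° = 111195 × 0.2580 ≈ 28689.4 m; 0.025° of that is 717.235 m.

717 meters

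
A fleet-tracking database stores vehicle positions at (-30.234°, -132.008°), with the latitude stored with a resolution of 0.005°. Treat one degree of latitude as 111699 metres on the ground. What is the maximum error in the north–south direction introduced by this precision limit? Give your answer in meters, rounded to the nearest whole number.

279 meters

With a 0.005° grid the true value lies within half a step, ±0.005°/2 = ±0.0025°, of the stored one.
So the N–S error is at most 0.0025 × 111699 = 279.248 m.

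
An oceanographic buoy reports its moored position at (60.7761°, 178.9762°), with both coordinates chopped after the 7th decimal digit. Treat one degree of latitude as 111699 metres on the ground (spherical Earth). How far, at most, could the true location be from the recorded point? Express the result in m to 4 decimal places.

0.0124 m

Truncating at 7 decimal places can drop up to a full unit in the last place, so each coordinate may be off by as much as 1e-07°.
North–south component: 1e-07° × 111699 = 0.0111699 m.
East–west component at 60.7761°: 1e-07° × 111699 × cos 60.7761° ≈ 1e-07 × 54534.1 ≈ 0.00545341 m.
Worst case both components are at the extreme and orthogonal: √(0.0111699² + 0.00545341²) ≈ 0.0124301 m.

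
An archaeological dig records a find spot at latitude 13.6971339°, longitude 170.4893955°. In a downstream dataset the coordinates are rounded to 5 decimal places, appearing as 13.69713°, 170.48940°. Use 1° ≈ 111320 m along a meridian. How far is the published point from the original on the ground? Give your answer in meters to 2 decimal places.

0.65 meters

The latitude changed by +0.0000039° and the longitude by -0.0000045°.
N–S: 0.0000039° × 111320 m/° = 0.434148 m.
E–W at 13.6971°: -0.0000045° × 111320 × cos 13.6971° = -0.0000045 × 111320 × 0.9716 ≈ -0.486694 m.
Hypotenuse of the two orthogonal shifts: √(0.434148² + 0.486694²) = 0.652193 m.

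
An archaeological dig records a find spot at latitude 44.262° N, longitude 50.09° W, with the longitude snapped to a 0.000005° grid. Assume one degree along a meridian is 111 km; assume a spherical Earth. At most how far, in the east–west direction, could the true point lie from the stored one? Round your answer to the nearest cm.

20 cm

With a 0.000005° grid the true value lies within half a step, ±0.000005°/2 = ±2.5e-06°, of the stored one.
One degree of longitude at 44.262° is 111000 × cos 44.262° ≈ 111000 × 0.7162 = 79493.3 m.
So at most 2.5e-06° × 79493.3 ≈ 0.198733 m east–west.
That is 0.198733 m = 19.873 cm.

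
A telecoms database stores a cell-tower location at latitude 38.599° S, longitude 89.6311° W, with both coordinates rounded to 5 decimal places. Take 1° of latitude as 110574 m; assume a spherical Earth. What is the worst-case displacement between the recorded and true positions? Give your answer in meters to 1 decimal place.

0.7 meters

Rounding to 5 decimal places leaves each coordinate within ±5e-06° of the true value.
Latitude error → 5e-06 × 110574 = 0.55287 m along the meridian.
East–west component at 38.599°: 5e-06° × 110574 × cos 38.599° ≈ 5e-06 × 86417 ≈ 0.432085 m.
Worst case both components are at the extreme and orthogonal: √(0.55287² + 0.432085²) ≈ 0.701686 m.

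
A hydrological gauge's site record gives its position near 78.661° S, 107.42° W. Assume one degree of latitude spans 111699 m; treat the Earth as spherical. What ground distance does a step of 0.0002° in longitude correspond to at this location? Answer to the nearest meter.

4 meters

One degree of longitude here spans 111699 × cos 78.661° = 111699 × 0.1966 ≈ 21961.5 m; 0.0002° of that is 4.39231 m.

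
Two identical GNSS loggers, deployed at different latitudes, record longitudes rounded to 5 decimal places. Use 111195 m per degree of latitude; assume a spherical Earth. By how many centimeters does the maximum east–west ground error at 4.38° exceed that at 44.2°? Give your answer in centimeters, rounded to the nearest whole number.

16 centimeters

Rounding to 5 decimal places leaves the longitude within ±5e-06° of the true value.
At 4.38°: 5e-06° × 111195 × cos 4.38° = 5e-06 × 111195 × 0.9971 ≈ 0.55435 m.
Error at 44.2° = 5e-06° × 111195 × cos 44.2° ≈ 0.55597 × 0.7169 = 0.39858 m.
So the lower-latitude error exceeds the higher by 0.55435 − 0.39858 = 0.15577 m.
That is 0.155767 m = 15.577 cm.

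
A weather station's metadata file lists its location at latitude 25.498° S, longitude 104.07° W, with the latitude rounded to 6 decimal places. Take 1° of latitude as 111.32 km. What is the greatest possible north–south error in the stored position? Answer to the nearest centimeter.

Rounding to 6 decimal places leaves the latitude within ±5e-07° of the true value.
Along the meridian that is 5e-07° × 111320 m/° = 0.05566 m.
That is 0.05566 m = 5.566 cm.

6 centimeters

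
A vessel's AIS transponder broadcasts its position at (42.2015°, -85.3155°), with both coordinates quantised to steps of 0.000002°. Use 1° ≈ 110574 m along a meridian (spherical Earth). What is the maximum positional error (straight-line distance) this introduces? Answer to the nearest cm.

14 cm

With a 0.000002° grid the true value lies within half a step, ±0.000002°/2 = ±1e-06°, of the stored one.
N–S: 1e-06° × 110574 m/° = 0.110574 m.
East–west component at 42.2015°: 1e-06° × 110574 × cos 42.2015° ≈ 1e-06 × 81911.8 ≈ 0.0819118 m.
Worst case both components are at the extreme and orthogonal: √(0.110574² + 0.0819118²) ≈ 0.137609 m.
That is 0.137609 m = 13.761 cm.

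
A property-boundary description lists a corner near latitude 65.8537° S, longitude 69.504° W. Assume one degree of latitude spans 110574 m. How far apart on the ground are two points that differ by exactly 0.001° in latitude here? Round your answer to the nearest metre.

Along a meridian 0.001° is 0.001 × 110574 = 110.574 m.

111 metres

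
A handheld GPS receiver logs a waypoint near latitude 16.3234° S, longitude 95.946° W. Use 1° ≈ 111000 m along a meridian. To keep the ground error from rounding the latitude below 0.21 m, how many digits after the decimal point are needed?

One degree of latitude covers 111000 m.
N decimal places → at most half a unit in the last place, 0.5 × 10⁻ᴺ° = 111000/2 × 10⁻ᴺ m.
Need 0.5 × 111000 × 10⁻ᴺ ≤ 0.21 → 10⁻ᴺ ≤ 3.784e-06, so N ≥ 5.42.
So 6 decimal places suffice (0.0555 m); 5 would allow up to 0.555 m.

6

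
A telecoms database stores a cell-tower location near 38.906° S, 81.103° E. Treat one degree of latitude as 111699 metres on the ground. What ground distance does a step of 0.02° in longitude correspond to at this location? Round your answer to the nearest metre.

1738 metres

0.02° of longitude at 38.906° is 0.02 × 111699 × cos 38.906° ≈ 0.02 × 86921.6 = 1738.43 m.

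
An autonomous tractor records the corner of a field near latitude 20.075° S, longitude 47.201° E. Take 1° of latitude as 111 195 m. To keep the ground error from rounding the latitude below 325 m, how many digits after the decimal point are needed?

3 decimal places

One degree of latitude covers 111195 m.
Rounding to N decimal places gives at most 0.5 × 10⁻ᴺ degrees of error, i.e. 0.5 × 10⁻ᴺ × 111195 m.
Setting 55597.5 × 10⁻ᴺ ≤ 325 gives 10ᴺ ≥ 171.1, i.e. N ≥ 2.23.
At 2 places the error can reach 556 m, but 3 places keeps it to 55.6 m.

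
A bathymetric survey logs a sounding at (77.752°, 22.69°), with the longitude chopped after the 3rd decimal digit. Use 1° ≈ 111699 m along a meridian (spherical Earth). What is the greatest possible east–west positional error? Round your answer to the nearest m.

24 m

Truncating at 3 decimal places can drop up to a full unit in the last place, so the longitude may be off by as much as 0.001°.
Parallels shrink by cos φ, so at 77.752° a degree of longitude is 111699 × 0.2121 ≈ 23696.2 m.
So at most 0.001° × 23696.2 ≈ 23.6962 m east–west.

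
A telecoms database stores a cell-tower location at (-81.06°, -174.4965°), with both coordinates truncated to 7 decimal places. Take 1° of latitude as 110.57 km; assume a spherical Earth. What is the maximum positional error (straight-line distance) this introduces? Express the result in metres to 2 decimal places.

0.01 metres

Truncating at 7 decimal places can drop up to a full unit in the last place, so each coordinate may be off by as much as 1e-07°.
Latitude error → 1e-07 × 110570 = 0.011057 m along the meridian.
East–west component at 81.06°: 1e-07° × 110570 × cos 81.06° ≈ 1e-07 × 17182.6 ≈ 0.00171826 m.
The two errors are perpendicular, so the maximum displacement is √(0.011057² + 0.00171826²) ≈ 0.0111897 m.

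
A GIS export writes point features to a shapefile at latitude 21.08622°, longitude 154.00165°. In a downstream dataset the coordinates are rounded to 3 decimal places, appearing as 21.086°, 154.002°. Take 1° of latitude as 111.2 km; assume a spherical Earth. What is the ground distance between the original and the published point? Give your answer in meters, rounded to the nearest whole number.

Δlat = 21.08622 − 21.086 = +0.00022°; Δlon = 154.00165 − 154.002 = -0.00035°.
N–S: 0.00022° × 111200 m/° = 24.464 m.
East–west at this latitude: -0.00035° × 111200 × cos 21.086° ≈ -0.00035 × 103754 = -36.314 m.
Distance: √(24.464² + 36.314²) ≈ 43.7858 m.

44 meters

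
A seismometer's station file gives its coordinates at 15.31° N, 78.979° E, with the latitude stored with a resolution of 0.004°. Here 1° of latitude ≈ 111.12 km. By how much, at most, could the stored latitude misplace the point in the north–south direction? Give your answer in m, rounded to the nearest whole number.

222 m

With a 0.004° grid the true value lies within half a step, ±0.004°/2 = ±0.002°, of the stored one.
So the N–S error is at most 0.002 × 111120 = 222.24 m.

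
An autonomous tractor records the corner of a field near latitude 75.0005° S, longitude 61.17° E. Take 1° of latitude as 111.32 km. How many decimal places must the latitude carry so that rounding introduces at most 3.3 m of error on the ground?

One degree of latitude covers 111320 m.
With N decimal places the half-ulp bound is 0.5·10⁻ᴺ°, or 0.5·10⁻ᴺ × 111320 m on the ground.
Need 0.5 × 111320 × 10⁻ᴺ ≤ 3.3 → 10⁻ᴺ ≤ 5.929e-05, so N ≥ 4.23.
At 4 places the error can reach 5.57 m, but 5 places keeps it to 0.557 m.

5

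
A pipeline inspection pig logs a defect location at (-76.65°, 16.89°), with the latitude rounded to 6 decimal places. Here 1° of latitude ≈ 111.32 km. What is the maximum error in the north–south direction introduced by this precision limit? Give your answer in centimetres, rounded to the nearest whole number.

Rounding to 6 decimal places leaves the latitude within ±5e-07° of the true value.
Along the meridian that is 5e-07° × 111320 m/° = 0.05566 m.
That is 0.05566 m = 5.566 cm.

6 centimetres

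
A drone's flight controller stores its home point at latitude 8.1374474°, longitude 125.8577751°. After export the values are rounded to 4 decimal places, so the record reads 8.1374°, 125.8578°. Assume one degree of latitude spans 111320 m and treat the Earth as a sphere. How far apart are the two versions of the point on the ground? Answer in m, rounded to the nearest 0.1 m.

The latitude changed by +0.0000474° and the longitude by -0.0000249°.
N–S: 0.0000474° × 111320 m/° = 5.27657 m.
East–west at this latitude: -0.0000249° × 111320 × cos 8.1374° ≈ -0.0000249 × 110199 = -2.74396 m.
Combined displacement = (5.27657² + 2.74396²)^½ ≈ 5.94739 m.

5.9 m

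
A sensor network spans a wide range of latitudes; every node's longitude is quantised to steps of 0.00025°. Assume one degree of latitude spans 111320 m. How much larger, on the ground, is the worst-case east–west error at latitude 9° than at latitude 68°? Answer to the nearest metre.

9 metres

With a 0.00025° grid the true value lies within half a step, ±0.00025°/2 = ±0.000125°, of the stored one.
At 9°: 0.000125° × 111320 × cos 9° = 0.000125 × 111320 × 0.9877 ≈ 13.744 m.
At 68°: 0.000125° × 111320 × cos 68° = 0.000125 × 111320 × 0.3746 ≈ 5.2127 m.
So the lower-latitude error exceeds the higher by 13.744 − 5.2127 = 8.531 m.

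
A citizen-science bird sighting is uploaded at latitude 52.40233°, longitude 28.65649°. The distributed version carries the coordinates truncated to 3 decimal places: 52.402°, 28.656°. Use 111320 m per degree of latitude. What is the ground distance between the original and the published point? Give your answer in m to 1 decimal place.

49.6 m

The latitude changed by +0.00033° and the longitude by +0.00049°.
North–south shift: 0.00033 × 111320 = 36.7356 m.
E–W at 52.402°: 0.00049° × 111320 × cos 52.402° = 0.00049 × 111320 × 0.6101 ≈ 33.28 m.
Combined displacement = (36.7356² + 33.28²)^½ ≈ 49.5687 m.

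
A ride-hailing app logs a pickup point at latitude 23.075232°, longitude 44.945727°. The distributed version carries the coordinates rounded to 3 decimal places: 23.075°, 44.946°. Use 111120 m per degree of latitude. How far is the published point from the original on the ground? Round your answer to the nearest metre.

The latitude changed by +0.000232° and the longitude by -0.000273°.
N–S: 0.000232° × 111120 m/° = 25.7798 m.
East–west at this latitude: -0.000273° × 111120 × cos 23.075° ≈ -0.000273 × 102230 = -27.9087 m.
Hypotenuse of the two orthogonal shifts: √(25.7798² + 27.9087²) = 37.9933 m.

38 metres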